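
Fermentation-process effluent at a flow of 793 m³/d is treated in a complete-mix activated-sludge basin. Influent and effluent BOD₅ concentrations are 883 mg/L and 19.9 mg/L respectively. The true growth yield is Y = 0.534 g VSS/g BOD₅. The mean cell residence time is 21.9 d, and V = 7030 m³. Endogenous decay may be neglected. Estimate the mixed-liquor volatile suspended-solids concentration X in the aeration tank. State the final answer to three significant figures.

X ≈ 1140 mg/L

Without decay, X = Y Q (S₀−S) θ_c / V = 0.534 × 793 × (883 − 19.9) × 21.9 / 7030 = 1139 mg/L.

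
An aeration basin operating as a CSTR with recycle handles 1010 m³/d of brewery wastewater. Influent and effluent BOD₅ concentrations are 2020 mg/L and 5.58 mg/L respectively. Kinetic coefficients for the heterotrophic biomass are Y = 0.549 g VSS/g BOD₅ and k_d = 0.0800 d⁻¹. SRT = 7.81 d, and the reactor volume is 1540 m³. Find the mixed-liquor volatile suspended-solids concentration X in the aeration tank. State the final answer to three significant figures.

X ≈ 3490 mg/L

X = Y·Q·ΔS·θ_c / [V·(1 + k_d θ_c)] = 0.549 × 1010 × (2020 − 5.58) × 7.81 / [1540 × (1 + 0.0800 × 7.81)] = 3486 mg/L.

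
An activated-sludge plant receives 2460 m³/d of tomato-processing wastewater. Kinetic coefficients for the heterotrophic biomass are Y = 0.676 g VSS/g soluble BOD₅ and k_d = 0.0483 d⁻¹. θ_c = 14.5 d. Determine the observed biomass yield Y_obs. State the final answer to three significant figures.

Y_obs ≈ 0.398 g VSS/g soluble BOD₅

Correct the yield for decay: Y_obs = Y/(1 + k_d θ_c) = 0.676 / (1 + 0.0483 × 14.5) = 0.676 / 1.700 = 0.3976.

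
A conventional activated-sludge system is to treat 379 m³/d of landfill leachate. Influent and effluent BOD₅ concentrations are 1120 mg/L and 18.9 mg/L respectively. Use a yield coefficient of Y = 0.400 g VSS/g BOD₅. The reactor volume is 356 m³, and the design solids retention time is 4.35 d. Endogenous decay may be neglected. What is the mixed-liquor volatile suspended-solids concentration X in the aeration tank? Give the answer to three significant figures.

X = Y·Q·ΔS·θ_c / V = 0.400 × 379 × (1120 − 18.9) × 4.35 / 356 = 2040 mg/L.

X ≈ 2040 mg/L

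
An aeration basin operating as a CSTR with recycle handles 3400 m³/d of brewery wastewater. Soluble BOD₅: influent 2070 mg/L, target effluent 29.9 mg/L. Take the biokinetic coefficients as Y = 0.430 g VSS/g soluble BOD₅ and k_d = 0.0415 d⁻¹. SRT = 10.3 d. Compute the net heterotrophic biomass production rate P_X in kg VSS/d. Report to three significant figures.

Observed yield with endogenous decay: Y_obs = Y / (1 + k_d·θ_c) = 0.430 / (1 + 0.0415 × 10.3) = 0.430 / 1.427 = 0.3012 g VSS/g soluble BOD₅.
Substrate removed = Q·(S₀ − S) = 3400 m³/d × (2070 − 29.9) g/m³ = 6.94×10^6 g/d = 6936 kg/d.
Biomass produced: P_X = Y_obs·Q·ΔS = 0.3012 × 6936 ≈ 2089 kg VSS/d.

P_X ≈ 2090 kg VSS/d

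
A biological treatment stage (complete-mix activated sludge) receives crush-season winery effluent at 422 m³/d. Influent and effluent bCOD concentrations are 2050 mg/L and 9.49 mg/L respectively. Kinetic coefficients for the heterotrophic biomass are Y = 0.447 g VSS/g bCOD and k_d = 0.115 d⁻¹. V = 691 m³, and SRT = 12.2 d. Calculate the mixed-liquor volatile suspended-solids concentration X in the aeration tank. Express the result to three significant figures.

X = Y·Q·ΔS·θ_c / [V·(1 + k_d θ_c)] = 0.447 × 422 × (2050 − 9.49) × 12.2 / [691 × (1 + 0.115 × 12.2)] = 2828 mg/L.

X ≈ 2830 mg/L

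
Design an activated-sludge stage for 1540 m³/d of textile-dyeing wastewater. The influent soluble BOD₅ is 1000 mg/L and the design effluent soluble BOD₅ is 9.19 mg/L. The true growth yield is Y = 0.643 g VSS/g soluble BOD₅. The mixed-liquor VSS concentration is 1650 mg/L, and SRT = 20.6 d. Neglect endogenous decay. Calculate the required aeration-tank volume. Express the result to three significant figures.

V ≈ 12200 m³

V·X = Y·Q·ΔS·θ_c gives V = 0.643 × 1540 × (1000 − 9.19) × 20.6 / 1650 = 12249 m³.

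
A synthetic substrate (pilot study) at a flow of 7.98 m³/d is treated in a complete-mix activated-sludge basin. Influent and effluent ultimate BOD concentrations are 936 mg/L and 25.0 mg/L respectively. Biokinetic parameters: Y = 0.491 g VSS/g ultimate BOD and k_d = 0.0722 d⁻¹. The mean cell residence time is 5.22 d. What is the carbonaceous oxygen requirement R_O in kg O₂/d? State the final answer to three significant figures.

R_O ≈ 3.59 kg O₂/d

Y_obs = Y / (1 + k_d θ_c) = 0.491 / (1 + 0.0722 × 5.22) = 0.491 / 1.377 = 0.3566.
Q·(S₀ − S) = 7.98 × (936 − 25.0) × 10⁻³ = 7.270 kg/d removed.
Biomass synthesised: P_X = Y_obs × 7.270 = 2.592 kg VSS/d.
R_O = Q·(S₀ − S) − 1.42·P_X = 7.270 − 1.42 × 2.592 = 3.589 kg O₂/d.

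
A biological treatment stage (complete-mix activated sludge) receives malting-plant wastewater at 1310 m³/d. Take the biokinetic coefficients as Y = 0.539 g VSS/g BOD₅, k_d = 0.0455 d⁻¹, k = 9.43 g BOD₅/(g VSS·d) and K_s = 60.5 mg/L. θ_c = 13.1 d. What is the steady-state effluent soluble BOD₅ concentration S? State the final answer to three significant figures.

Effluent substrate depends only on kinetics and SRT: S = K_s(1 + k_d θ_c) / [θ_c(Yk − k_d) − 1] = 60.5 × (1 + 0.0455 × 13.1) / [13.1 × (0.539 × 9.43 − 0.0455) − 1] = 96.56 / 64.99 = 1.486 mg/L.

S ≈ 1.49 mg/L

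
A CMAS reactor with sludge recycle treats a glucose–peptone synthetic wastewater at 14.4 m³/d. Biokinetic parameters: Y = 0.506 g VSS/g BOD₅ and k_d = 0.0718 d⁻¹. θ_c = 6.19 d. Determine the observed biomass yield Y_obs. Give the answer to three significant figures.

The observed yield is Y_obs = Y/(1 + k_d·θ_c) = 0.506 / (1 + 0.0718 × 6.19) = 0.506 / 1.444 = 0.3503 g VSS per g BOD₅ removed.

Y_obs ≈ 0.350 g VSS/g BOD₅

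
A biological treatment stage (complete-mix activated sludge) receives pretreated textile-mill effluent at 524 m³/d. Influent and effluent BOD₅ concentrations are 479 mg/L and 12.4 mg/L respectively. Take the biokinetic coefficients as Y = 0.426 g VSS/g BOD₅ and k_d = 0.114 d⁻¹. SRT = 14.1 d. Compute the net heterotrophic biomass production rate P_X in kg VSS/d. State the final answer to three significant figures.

Y_obs = Y / (1 + k_d θ_c) = 0.426 / (1 + 0.114 × 14.1) = 0.426 / 2.607 = 0.1634.
Q·(S₀ − S) = 524 × (479 − 12.4) × 10⁻³ = 244.5 kg/d removed.
Net biomass production P_X = Y_obs × Q·(S₀ − S) = 0.1634 × 244.5 = 39.95 kg VSS/d.

P_X ≈ 39.9 kg VSS/d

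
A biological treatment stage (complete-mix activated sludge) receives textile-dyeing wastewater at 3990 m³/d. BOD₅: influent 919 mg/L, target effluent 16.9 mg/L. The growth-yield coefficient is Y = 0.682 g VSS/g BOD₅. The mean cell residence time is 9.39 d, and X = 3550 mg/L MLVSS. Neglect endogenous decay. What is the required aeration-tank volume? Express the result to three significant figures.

V·X = Y·Q·ΔS·θ_c gives V = 0.682 × 3990 × (919 − 16.9) × 9.39 / 3550 = 6493 m³.

V ≈ 6490 m³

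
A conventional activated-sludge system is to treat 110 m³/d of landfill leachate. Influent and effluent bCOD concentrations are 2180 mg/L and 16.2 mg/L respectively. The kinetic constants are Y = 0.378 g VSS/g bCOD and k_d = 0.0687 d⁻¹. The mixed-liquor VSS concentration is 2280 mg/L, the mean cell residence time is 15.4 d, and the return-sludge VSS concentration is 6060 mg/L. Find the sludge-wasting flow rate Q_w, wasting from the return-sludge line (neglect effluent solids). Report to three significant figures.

From the SRT design equation V = Y Q (S₀−S) θ_c / [X (1 + k_d θ_c)] = 0.378 × 110 × (2180 − 16.2) × 15.4 / [2280 × (1 + 0.0687 × 15.4)] = 1.39×10^6 / 4692 = 295.3 m³.
Wasting from the return line (neglecting effluent solids): Q_w = V·X / (θ_c·X_r) = 295.3 × 2280 / (15.4 × 6060) = 7.214 m³/d.

Q_w ≈ 7.21 m³/d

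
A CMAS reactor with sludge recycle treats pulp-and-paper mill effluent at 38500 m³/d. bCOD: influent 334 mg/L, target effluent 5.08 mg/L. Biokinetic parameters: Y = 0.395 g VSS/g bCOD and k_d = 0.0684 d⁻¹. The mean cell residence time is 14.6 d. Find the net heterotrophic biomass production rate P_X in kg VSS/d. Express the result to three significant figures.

P_X ≈ 2500 kg VSS/d

Observed yield with endogenous decay: Y_obs = Y / (1 + k_d·θ_c) = 0.395 / (1 + 0.0684 × 14.6) = 0.395 / 1.999 = 0.1976 g VSS/g bCOD.
Mass of bCOD removed per day: Q(S₀ − S) = 38500 × 328.9 g/m³ = 12663 kg/d.
P_X = Y_obs · Q(S₀ − S) = 0.1976 × 12663 = 2503 kg VSS/d.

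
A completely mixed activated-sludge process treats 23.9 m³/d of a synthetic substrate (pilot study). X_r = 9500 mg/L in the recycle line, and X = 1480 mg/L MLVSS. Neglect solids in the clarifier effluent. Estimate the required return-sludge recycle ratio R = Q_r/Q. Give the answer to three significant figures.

R ≈ 0.185

R = Q_r/Q = X/(X_r − X) = 1480 / (9500 − 1480) = 0.1845.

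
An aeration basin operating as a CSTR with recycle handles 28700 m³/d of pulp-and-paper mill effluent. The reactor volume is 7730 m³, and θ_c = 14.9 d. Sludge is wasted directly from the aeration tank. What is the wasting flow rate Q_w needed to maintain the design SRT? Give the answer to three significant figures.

Q_w ≈ 519 m³/d

For wasting at MLVSS concentration, Q_w = V/θ_c = 7730/14.9 = 518.8 m³/d.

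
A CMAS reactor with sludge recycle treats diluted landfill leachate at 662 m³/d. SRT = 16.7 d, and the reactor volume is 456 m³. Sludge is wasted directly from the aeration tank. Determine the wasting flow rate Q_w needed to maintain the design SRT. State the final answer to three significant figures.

For wasting at MLVSS concentration, Q_w = V/θ_c = 456.0/16.7 = 27.31 m³/d.

Q_w ≈ 27.3 m³/d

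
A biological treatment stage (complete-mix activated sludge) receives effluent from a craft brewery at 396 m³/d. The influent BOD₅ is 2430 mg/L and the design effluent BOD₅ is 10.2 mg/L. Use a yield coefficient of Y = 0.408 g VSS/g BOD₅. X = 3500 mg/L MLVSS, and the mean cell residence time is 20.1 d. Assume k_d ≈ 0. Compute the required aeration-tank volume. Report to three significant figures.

Biomass mass balance (decay neglected): V·X = Y·Q·(S₀ − S)·θ_c, so V = 0.408 × 396 × (2430 − 10.2) × 20.1 / 3500 = 2245 m³.

V ≈ 2250 m³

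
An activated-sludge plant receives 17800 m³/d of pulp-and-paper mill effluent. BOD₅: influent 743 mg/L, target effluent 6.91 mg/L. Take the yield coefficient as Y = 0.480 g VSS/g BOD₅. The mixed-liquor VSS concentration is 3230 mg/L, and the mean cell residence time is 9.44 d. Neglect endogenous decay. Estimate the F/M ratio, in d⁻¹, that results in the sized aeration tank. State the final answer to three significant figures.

Biomass mass balance (decay neglected): V·X = Y·Q·(S₀ − S)·θ_c, so V = 0.480 × 17800 × (743 − 6.91) × 9.44 / 3230 = 18381 m³.
F/M = Q·S₀ / (V·X) = 17800 × 743 / (18381 × 3230) = 0.2228 g BOD₅·(g VSS·d)⁻¹.

F/M ≈ 0.223 d⁻¹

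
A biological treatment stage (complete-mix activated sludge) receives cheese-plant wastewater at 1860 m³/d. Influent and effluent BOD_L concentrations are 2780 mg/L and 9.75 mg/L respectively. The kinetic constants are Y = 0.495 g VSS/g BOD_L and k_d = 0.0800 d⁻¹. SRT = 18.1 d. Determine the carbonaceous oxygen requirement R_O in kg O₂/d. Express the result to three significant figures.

Y_obs = Y / (1 + k_d θ_c) = 0.495 / (1 + 0.0800 × 18.1) = 0.495 / 2.448 = 0.2022.
Substrate removed = Q·(S₀ − S) = 1860 m³/d × (2780 − 9.75) g/m³ = 5.15×10^6 g/d = 5153 kg/d.
P_X = Y_obs·Q·(S₀ − S) = 0.2022 × 5153 = 1042 kg VSS/d.
R_O = Q·ΔS − 1.42 P_X = 5153 − 1479 = 3673 kg O₂/d.

R_O ≈ 3670 kg O₂/d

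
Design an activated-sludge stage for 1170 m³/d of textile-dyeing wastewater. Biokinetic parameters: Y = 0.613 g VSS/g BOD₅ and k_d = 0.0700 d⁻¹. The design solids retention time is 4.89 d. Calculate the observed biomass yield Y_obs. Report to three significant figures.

Y_obs ≈ 0.457 g VSS/g BOD₅

The observed yield is Y_obs = Y/(1 + k_d·θ_c) = 0.613 / (1 + 0.0700 × 4.89) = 0.613 / 1.342 = 0.4567 g VSS per g BOD₅ removed.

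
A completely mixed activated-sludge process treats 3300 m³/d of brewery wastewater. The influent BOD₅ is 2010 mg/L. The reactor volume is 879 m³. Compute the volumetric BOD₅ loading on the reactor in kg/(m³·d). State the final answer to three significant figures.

Applied BOD₅ load per unit volume = Q·S₀/V = (3300 × 2010/1000)/879.0 = 7.546 kg BOD₅·m⁻³·d⁻¹.

L_v ≈ 7.55 kg BOD₅/(m³·d)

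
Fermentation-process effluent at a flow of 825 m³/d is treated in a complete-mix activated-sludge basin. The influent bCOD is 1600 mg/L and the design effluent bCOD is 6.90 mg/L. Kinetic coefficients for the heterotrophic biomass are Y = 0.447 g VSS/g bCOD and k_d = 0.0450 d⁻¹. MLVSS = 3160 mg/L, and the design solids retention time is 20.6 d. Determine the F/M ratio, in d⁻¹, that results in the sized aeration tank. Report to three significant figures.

From the SRT design equation V = Y Q (S₀−S) θ_c / [X (1 + k_d θ_c)] = 0.447 × 825 × (1600 − 6.90) × 20.6 / [3160 × (1 + 0.0450 × 20.6)] = 1.21×10^7 / 6089 = 1987 m³.
F/M = Q·S₀ / (V·X) = 825 × 1600 / (1987 × 3160) = 0.2102 g bCOD·(g VSS·d)⁻¹.

F/M ≈ 0.210 d⁻¹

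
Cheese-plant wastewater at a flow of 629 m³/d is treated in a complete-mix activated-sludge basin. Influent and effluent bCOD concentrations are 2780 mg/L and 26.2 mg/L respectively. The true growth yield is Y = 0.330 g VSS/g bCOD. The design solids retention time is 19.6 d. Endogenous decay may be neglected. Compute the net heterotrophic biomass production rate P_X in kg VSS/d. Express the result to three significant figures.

No decay correction is needed, so Y_obs = Y = 0.330.
Q·(S₀ − S) = 629 × (2780 − 26.2) × 10⁻³ = 1732 kg/d removed.
Net biomass production P_X = Y_obs × Q·(S₀ − S) = 0.3300 × 1732 = 571.6 kg VSS/d.

P_X ≈ 572 kg VSS/d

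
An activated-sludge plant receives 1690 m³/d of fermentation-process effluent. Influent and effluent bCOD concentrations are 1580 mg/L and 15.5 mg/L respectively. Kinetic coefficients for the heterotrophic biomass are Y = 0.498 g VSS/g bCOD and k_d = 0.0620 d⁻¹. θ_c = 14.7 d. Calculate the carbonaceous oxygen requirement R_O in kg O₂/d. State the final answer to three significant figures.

Correct the yield for decay: Y_obs = Y/(1 + k_d θ_c) = 0.498 / (1 + 0.0620 × 14.7) = 0.498 / 1.911 = 0.2605.
Q·(S₀ − S) = 1690 × (1580 − 15.5) × 10⁻³ = 2644 kg/d removed.
Net sludge production P_X = 0.2605 × 2644 = 688.9 kg VSS/d.
R_O = Q·ΔS − 1.42 P_X = 2644 − 978.2 = 1666 kg O₂/d.

R_O ≈ 1670 kg O₂/d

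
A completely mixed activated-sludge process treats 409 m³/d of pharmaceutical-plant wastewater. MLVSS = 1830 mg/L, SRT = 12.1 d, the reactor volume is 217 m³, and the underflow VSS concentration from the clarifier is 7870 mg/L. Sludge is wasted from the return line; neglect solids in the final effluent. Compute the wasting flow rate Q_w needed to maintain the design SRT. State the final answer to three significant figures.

θ_c = V·X/(Q_w·X_r) when wasting from the recycle, so Q_w = V·X/(θ_c·X_r) = 217.0 × 1830 / (12.1 × 7870) = 4.170 m³/d.

Q_w ≈ 4.17 m³/d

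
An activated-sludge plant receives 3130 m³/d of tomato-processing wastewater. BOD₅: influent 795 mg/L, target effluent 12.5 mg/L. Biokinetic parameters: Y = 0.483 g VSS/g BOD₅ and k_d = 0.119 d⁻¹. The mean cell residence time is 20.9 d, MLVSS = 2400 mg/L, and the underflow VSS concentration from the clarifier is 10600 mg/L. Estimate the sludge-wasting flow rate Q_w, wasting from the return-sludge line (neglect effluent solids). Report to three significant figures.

Q_w ≈ 32.0 m³/d

Rearranging the biomass balance for a CMAS with decay, V = Y·Q·ΔS·θ_c / [X·(1+k_d θ_c)] = 0.483 × 3130 × (795 − 12.5) × 20.9 / [2400 × (1 + 0.119 × 20.9)] = 2.47×10^7 / 8369 = 2954 m³.
θ_c = V·X/(Q_w·X_r) when wasting from the recycle, so Q_w = V·X/(θ_c·X_r) = 2954 × 2400 / (20.9 × 10600) = 32.00 m³/d.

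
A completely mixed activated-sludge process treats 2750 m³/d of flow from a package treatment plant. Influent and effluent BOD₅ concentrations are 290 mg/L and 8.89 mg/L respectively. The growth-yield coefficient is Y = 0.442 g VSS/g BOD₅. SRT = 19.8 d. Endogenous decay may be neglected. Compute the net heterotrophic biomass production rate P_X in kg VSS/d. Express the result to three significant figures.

P_X ≈ 342 kg VSS/d

With endogenous decay neglected, the observed yield equals the true yield: Y_obs = Y = 0.442 g VSS/g BOD₅.
Substrate removed = Q·(S₀ − S) = 2750 m³/d × (290 − 8.89) g/m³ = 7.73×10^5 g/d = 773.1 kg/d.
So the net sludge growth is P_X = 0.4420 × 773.1 = 341.7 kg VSS/d.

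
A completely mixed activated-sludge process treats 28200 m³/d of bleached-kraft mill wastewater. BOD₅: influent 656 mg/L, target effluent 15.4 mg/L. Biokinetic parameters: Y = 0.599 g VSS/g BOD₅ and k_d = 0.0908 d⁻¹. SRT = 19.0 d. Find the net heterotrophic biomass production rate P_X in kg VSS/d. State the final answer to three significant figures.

P_X ≈ 3970 kg VSS/d

The observed yield is Y_obs = Y/(1 + k_d·θ_c) = 0.599 / (1 + 0.0908 × 19.0) = 0.599 / 2.725 = 0.2198 g VSS per g BOD₅ removed.
Mass of BOD₅ removed per day: Q(S₀ − S) = 28200 × 640.6 g/m³ = 18065 kg/d.
P_X = Y_obs · Q(S₀ − S) = 0.2198 × 18065 = 3971 kg VSS/d.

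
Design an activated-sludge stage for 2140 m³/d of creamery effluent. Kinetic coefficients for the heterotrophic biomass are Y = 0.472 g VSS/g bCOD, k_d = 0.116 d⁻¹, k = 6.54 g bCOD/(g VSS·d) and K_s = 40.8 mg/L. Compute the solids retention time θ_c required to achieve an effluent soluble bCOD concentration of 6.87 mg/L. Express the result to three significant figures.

θ_c ≈ 3.04 d

Specific growth rate at S = 6.87 mg/L: μ = YkS/(K_s+S) = 0.472·6.54·6.87/(40.8+6.87) = 0.4449 d⁻¹.
θ_c = 1/(μ − k_d) = 1/(0.4449 − 0.116) = 1/0.3289 = 3.041 d.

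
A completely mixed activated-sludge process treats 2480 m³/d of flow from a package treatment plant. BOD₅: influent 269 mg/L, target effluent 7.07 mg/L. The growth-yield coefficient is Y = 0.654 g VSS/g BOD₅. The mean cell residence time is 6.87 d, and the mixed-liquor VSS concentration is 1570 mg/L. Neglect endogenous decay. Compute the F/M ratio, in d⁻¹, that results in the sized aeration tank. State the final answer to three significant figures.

Biomass mass balance (decay neglected): V·X = Y·Q·(S₀ − S)·θ_c, so V = 0.654 × 2480 × (269 − 7.07) × 6.87 / 1570 = 1859 m³.
Food-to-microorganism ratio F/M = Q S₀ / (V X) = 2480 × 269 / (1859 × 1570) = 0.2286 d⁻¹.

F/M ≈ 0.229 d⁻¹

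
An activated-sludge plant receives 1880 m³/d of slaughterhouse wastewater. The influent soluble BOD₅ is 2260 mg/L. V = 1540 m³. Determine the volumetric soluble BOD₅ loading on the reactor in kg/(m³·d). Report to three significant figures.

L_v = Q S₀ / V = 1880 × 2260 × 10⁻³ / 1540 = 2.759 kg/(m³·d).

L_v ≈ 2.76 kg soluble BOD₅/(m³·d)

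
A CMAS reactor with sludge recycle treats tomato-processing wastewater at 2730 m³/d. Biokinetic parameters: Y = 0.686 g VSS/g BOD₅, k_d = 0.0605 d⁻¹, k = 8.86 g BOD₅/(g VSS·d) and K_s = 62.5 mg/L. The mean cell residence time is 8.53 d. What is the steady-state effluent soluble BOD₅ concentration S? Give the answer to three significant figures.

S ≈ 1.88 mg/L

For a completely mixed reactor with recycle the Lawrence–McCarty relation gives S = K_s·(1 + k_d·θ_c) / [θ_c·(Y·k − k_d) − 1] = 62.5 × (1 + 0.0605 × 8.53) / [8.53 × (0.686 × 8.86 − 0.0605) − 1] = 94.75 / 50.33 = 1.883 mg/L.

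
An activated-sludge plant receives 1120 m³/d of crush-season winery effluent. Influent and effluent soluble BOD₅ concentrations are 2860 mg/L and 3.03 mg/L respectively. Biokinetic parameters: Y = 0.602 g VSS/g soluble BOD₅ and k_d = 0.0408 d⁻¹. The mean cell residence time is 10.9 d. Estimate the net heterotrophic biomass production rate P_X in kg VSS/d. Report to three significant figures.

P_X ≈ 1330 kg VSS/d

The observed yield is Y_obs = Y/(1 + k_d·θ_c) = 0.602 / (1 + 0.0408 × 10.9) = 0.602 / 1.445 = 0.4167 g VSS per g soluble BOD₅ removed.
Mass of soluble BOD₅ removed per day: Q(S₀ − S) = 1120 × 2857 g/m³ = 3200 kg/d.
Biomass produced: P_X = Y_obs·Q·ΔS = 0.4167 × 3200 ≈ 1333 kg VSS/d.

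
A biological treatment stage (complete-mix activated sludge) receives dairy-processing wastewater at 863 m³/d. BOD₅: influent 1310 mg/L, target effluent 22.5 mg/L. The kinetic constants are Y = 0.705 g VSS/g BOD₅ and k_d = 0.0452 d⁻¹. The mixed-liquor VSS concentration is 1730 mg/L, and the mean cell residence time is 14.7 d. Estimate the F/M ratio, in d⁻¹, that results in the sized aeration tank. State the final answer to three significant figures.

F/M ≈ 0.163 d⁻¹

Rearranging the biomass balance for a CMAS with decay, V = Y·Q·ΔS·θ_c / [X·(1+k_d θ_c)] = 0.705 × 863 × (1310 − 22.5) × 14.7 / [1730 × (1 + 0.0452 × 14.7)] = 1.15×10^7 / 2879 = 3999 m³.
Food-to-microorganism ratio F/M = Q S₀ / (V X) = 863 × 1310 / (3999 × 1730) = 0.1634 d⁻¹.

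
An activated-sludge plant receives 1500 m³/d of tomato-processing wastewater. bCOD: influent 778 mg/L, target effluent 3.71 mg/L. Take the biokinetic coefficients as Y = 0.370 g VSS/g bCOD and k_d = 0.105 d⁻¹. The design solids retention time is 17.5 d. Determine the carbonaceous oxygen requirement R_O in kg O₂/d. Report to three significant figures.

R_O ≈ 946 kg O₂/d

Correct the yield for decay: Y_obs = Y/(1 + k_d θ_c) = 0.370 / (1 + 0.105 × 17.5) = 0.370 / 2.837 = 0.1304.
ΔS = 778 − 3.71 = 774.3 mg/L, so the substrate removal rate is 1500 × 774.3/1000 = 1161 kg bCOD/d.
Biomass synthesised: P_X = Y_obs × 1161 = 151.4 kg VSS/d.
R_O = Q·ΔS − 1.42 P_X = 1161 − 215.1 = 946.4 kg O₂/d.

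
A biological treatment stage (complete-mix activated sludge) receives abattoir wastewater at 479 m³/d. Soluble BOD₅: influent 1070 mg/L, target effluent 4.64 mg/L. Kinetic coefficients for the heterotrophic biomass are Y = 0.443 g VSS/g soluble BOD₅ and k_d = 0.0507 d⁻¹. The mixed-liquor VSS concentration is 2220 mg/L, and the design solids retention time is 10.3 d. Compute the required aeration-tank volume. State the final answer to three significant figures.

V ≈ 689 m³

From the SRT design equation V = Y Q (S₀−S) θ_c / [X (1 + k_d θ_c)] = 0.443 × 479 × (1070 − 4.64) × 10.3 / [2220 × (1 + 0.0507 × 10.3)] = 2.33×10^6 / 3379 = 689.0 m³.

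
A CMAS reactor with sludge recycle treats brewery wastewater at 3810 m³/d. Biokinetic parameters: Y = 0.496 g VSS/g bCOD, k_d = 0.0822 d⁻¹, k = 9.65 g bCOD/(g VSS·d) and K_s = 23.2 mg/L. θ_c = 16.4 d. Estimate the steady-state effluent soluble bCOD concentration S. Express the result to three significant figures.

For a completely mixed reactor with recycle the Lawrence–McCarty relation gives S = K_s·(1 + k_d·θ_c) / [θ_c·(Y·k − k_d) − 1] = 23.2 × (1 + 0.0822 × 16.4) / [16.4 × (0.496 × 9.65 − 0.0822) − 1] = 54.48 / 76.15 = 0.7154 mg/L.

S ≈ 0.715 mg/L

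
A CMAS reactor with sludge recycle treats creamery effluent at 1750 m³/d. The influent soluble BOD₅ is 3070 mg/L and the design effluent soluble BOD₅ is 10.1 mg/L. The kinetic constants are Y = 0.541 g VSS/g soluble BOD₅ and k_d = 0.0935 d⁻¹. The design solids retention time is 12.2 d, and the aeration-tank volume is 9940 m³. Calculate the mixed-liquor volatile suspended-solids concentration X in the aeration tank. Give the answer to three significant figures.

X ≈ 1660 mg/L

Solving the biomass balance for X: X = Y Q (S₀−S) θ_c / [V (1+k_d θ_c)] = 0.541 × 1750 × (3070 − 10.1) × 12.2 / [9940 × (1 + 0.0935 × 12.2)] = 1661 mg/L.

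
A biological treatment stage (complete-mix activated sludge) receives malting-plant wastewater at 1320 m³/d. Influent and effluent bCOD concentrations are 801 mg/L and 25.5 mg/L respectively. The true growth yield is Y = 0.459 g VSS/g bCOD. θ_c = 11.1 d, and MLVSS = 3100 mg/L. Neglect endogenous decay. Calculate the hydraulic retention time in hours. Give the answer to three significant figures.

τ ≈ 30.6 h

Biomass mass balance (decay neglected): V·X = Y·Q·(S₀ − S)·θ_c, so V = 0.459 × 1320 × (801 − 25.5) × 11.1 / 3100 = 1682 m³.
τ = V/Q = 1682/1320 = 1.275 d, or 30.59 h.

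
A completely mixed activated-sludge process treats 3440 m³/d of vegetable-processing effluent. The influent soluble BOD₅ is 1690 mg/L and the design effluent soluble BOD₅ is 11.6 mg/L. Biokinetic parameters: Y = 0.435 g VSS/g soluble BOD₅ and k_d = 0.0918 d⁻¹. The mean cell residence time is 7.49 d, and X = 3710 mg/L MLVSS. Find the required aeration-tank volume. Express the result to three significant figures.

Steady-state biomass mass balance: V·X·(1 + k_d·θ_c) = Y·Q·(S₀ − S)·θ_c, so V = 0.435 × 3440 × (1690 − 11.6) × 7.49 / [3710 × (1 + 0.0918 × 7.49)] = 1.88×10^7 / 6261 = 3005 m³.

V ≈ 3000 m³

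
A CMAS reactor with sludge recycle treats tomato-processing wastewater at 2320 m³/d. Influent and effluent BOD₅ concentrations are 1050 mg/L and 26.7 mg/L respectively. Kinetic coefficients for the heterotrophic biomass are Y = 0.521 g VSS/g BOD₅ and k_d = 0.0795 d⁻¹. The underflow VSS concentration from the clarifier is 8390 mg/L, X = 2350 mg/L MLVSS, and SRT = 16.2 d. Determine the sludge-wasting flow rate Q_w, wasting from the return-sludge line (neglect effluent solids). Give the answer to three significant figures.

Rearranging the biomass balance for a CMAS with decay, V = Y·Q·ΔS·θ_c / [X·(1+k_d θ_c)] = 0.521 × 2320 × (1050 − 26.7) × 16.2 / [2350 × (1 + 0.0795 × 16.2)] = 2×10^7 / 5377 = 3727 m³.
θ_c = V·X/(Q_w·X_r) when wasting from the recycle, so Q_w = V·X/(θ_c·X_r) = 3727 × 2350 / (16.2 × 8390) = 64.44 m³/d.

Q_w ≈ 64.4 m³/d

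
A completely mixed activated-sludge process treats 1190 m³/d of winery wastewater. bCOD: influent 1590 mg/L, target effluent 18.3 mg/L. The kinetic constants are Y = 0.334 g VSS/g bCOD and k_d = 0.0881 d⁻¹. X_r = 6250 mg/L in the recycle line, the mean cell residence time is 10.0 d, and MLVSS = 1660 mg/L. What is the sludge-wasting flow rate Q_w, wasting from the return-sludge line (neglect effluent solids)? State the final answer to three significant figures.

Rearranging the biomass balance for a CMAS with decay, V = Y·Q·ΔS·θ_c / [X·(1+k_d θ_c)] = 0.334 × 1190 × (1590 − 18.3) × 10.0 / [1660 × (1 + 0.0881 × 10.0)] = 6.25×10^6 / 3122 = 2001 m³.
Q_w = (V·X)/(θ_c X_r) = 2001 × 1660 / (10.0 × 6250) = 53.14 m³/d.

Q_w ≈ 53.1 m³/d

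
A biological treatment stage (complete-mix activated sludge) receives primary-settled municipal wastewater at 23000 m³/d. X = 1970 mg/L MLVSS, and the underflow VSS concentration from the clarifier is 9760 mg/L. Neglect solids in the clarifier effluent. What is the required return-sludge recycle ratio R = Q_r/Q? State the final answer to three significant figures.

Mass balance around the secondary clarifier (neglecting effluent solids): R = X / (X_r − X) = 1970 / (9760 − 1970) = 0.2529.

R ≈ 0.253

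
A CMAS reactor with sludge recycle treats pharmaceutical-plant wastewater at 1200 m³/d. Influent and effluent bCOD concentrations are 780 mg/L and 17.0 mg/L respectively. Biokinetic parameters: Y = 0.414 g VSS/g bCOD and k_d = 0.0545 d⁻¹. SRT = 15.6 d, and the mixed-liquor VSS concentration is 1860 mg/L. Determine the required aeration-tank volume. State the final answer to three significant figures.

V ≈ 1720 m³

From the SRT design equation V = Y Q (S₀−S) θ_c / [X (1 + k_d θ_c)] = 0.414 × 1200 × (780 − 17.0) × 15.6 / [1860 × (1 + 0.0545 × 15.6)] = 5.91×10^6 / 3441 = 1718 m³.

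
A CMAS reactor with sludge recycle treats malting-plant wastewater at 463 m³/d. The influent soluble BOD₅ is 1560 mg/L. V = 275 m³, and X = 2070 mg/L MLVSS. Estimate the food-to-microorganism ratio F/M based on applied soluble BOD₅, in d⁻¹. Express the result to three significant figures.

F/M = Q·S₀ / (V·X) = 463 × 1560 / (275.0 × 2070) = 1.269 g soluble BOD₅·(g VSS·d)⁻¹.

F/M ≈ 1.27 d⁻¹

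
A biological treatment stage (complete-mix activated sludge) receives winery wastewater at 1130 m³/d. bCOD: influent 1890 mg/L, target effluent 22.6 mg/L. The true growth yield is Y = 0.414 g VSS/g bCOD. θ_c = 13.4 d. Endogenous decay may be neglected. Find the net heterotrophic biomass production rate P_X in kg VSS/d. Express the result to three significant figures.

P_X ≈ 874 kg VSS/d

With endogenous decay neglected, the observed yield equals the true yield: Y_obs = Y = 0.414 g VSS/g bCOD.
Q·(S₀ − S) = 1130 × (1890 − 22.6) × 10⁻³ = 2110 kg/d removed.
P_X = Y_obs · Q(S₀ − S) = 0.4140 × 2110 = 873.6 kg VSS/d.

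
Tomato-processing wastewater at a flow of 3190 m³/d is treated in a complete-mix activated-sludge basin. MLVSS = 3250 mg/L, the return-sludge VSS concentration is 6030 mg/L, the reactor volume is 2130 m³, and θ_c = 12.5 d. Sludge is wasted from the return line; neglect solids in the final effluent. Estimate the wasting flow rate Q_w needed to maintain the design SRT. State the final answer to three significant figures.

θ_c = V·X/(Q_w·X_r) when wasting from the recycle, so Q_w = V·X/(θ_c·X_r) = 2130 × 3250 / (12.5 × 6030) = 91.84 m³/d.

Q_w ≈ 91.8 m³/d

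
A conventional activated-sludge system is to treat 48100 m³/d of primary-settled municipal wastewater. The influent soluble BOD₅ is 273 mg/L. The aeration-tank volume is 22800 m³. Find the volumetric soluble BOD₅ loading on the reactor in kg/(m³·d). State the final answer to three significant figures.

Applied soluble BOD₅ load per unit volume = Q·S₀/V = (48100 × 273/1000)/22800 = 0.5759 kg soluble BOD₅·m⁻³·d⁻¹.

L_v ≈ 0.576 kg soluble BOD₅/(m³·d)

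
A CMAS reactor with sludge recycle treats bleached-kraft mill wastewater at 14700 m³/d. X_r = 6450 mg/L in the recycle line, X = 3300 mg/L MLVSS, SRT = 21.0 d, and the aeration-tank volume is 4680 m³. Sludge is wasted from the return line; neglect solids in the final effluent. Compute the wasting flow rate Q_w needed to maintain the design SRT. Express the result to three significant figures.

Q_w ≈ 114 m³/d

Q_w = (V·X)/(θ_c X_r) = 4680 × 3300 / (21.0 × 6450) = 114.0 m³/d.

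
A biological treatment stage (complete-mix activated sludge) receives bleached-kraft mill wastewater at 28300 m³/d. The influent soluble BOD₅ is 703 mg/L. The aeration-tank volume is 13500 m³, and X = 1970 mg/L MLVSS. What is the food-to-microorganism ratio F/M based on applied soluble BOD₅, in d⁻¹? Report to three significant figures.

Food-to-microorganism ratio F/M = Q S₀ / (V X) = 28300 × 703 / (13500 × 1970) = 0.7481 d⁻¹.

F/M ≈ 0.748 d⁻¹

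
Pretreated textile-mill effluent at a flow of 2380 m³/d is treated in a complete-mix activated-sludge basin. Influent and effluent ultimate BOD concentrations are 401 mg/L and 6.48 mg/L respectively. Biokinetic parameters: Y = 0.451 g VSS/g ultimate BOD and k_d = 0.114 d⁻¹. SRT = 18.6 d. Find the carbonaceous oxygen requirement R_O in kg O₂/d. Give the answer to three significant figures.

R_O ≈ 746 kg O₂/d

Y_obs = Y / (1 + k_d θ_c) = 0.451 / (1 + 0.114 × 18.6) = 0.451 / 3.120 = 0.1445.
ΔS = 401 − 6.48 = 394.5 mg/L, so the substrate removal rate is 2380 × 394.5/1000 = 939.0 kg ultimate BOD/d.
Net sludge production P_X = 0.1445 × 939.0 = 135.7 kg VSS/d.
R_O = Q·ΔS − 1.42 P_X = 939.0 − 192.7 = 746.2 kg O₂/d.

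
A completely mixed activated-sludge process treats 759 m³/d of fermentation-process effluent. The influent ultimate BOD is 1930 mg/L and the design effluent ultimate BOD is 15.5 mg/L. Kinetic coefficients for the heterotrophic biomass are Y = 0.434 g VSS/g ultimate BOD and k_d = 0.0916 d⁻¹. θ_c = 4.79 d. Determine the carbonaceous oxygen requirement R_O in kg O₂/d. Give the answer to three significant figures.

Y_obs = Y / (1 + k_d θ_c) = 0.434 / (1 + 0.0916 × 4.79) = 0.434 / 1.439 = 0.3016.
ΔS = 1930 − 15.5 = 1914 mg/L, so the substrate removal rate is 759 × 1914/1000 = 1453 kg ultimate BOD/d.
P_X = Y_obs·Q·(S₀ − S) = 0.3016 × 1453 = 438.3 kg VSS/d.
R_O = Q·(S₀ − S) − 1.42·P_X = 1453 − 1.42 × 438.3 = 830.7 kg O₂/d.

R_O ≈ 831 kg O₂/d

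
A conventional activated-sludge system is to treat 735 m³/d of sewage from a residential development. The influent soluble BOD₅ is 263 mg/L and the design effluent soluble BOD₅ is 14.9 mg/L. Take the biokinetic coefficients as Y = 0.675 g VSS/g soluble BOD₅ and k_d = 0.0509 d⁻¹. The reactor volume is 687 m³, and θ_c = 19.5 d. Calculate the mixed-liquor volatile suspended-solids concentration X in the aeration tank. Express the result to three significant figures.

X ≈ 1750 mg/L

X = Y·Q·ΔS·θ_c / [V·(1 + k_d θ_c)] = 0.675 × 735 × (263 − 14.9) × 19.5 / [687 × (1 + 0.0509 × 19.5)] = 1753 mg/L.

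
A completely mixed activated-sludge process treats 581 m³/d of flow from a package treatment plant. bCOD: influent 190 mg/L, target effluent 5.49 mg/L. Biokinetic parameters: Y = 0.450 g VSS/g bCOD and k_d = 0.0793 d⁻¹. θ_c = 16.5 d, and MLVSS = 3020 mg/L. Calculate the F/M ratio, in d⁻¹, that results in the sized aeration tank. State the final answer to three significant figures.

From the SRT design equation V = Y Q (S₀−S) θ_c / [X (1 + k_d θ_c)] = 0.450 × 581 × (190 − 5.49) × 16.5 / [3020 × (1 + 0.0793 × 16.5)] = 7.96×10^5 / 6972 = 114.2 m³.
F/M = applied load / biomass = Q·S₀/(V·X) = 581 × 190 / (114.2 × 3020) = 0.3202 d⁻¹.

F/M ≈ 0.320 d⁻¹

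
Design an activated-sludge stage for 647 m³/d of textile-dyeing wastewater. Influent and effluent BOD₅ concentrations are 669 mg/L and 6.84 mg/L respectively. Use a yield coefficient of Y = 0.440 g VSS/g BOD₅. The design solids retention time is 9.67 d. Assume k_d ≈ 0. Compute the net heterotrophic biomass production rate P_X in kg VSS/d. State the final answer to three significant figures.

With endogenous decay neglected, the observed yield equals the true yield: Y_obs = Y = 0.440 g VSS/g BOD₅.
Substrate removed = Q·(S₀ − S) = 647 m³/d × (669 − 6.84) g/m³ = 4.28×10^5 g/d = 428.4 kg/d.
Net biomass production P_X = Y_obs × Q·(S₀ − S) = 0.4400 × 428.4 = 188.5 kg VSS/d.

P_X ≈ 189 kg VSS/d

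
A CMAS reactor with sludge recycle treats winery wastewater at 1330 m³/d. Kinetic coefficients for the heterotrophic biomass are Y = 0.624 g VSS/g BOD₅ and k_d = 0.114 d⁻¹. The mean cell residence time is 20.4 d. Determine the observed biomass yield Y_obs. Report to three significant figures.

Y_obs ≈ 0.188 g VSS/g BOD₅

Observed yield with endogenous decay: Y_obs = Y / (1 + k_d·θ_c) = 0.624 / (1 + 0.114 × 20.4) = 0.624 / 3.326 = 0.1876 g VSS/g BOD₅.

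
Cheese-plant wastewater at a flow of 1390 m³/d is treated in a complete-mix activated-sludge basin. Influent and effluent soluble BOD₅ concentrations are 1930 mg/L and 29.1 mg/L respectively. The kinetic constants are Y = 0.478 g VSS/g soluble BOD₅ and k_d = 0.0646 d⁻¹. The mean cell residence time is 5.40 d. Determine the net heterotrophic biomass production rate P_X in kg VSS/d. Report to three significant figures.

P_X ≈ 936 kg VSS/d

Observed yield with endogenous decay: Y_obs = Y / (1 + k_d·θ_c) = 0.478 / (1 + 0.0646 × 5.40) = 0.478 / 1.349 = 0.3544 g VSS/g soluble BOD₅.
Substrate removed = Q·(S₀ − S) = 1390 m³/d × (1930 − 29.1) g/m³ = 2.64×10^6 g/d = 2642 kg/d.
So the net sludge growth is P_X = 0.3544 × 2642 = 936.4 kg VSS/d.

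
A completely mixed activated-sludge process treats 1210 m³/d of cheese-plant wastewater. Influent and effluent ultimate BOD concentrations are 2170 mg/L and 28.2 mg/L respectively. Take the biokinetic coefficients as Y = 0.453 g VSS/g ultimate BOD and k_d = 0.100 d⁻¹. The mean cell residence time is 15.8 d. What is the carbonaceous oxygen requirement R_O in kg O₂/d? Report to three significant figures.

R_O ≈ 1950 kg O₂/d

Observed yield with endogenous decay: Y_obs = Y / (1 + k_d·θ_c) = 0.453 / (1 + 0.100 × 15.8) = 0.453 / 2.580 = 0.1756 g VSS/g ultimate BOD.
Substrate removed = Q·(S₀ − S) = 1210 m³/d × (2170 − 28.2) g/m³ = 2.59×10^6 g/d = 2592 kg/d.
P_X = Y_obs·Q·(S₀ − S) = 0.1756 × 2592 = 455.0 kg VSS/d.
R_O = Q·ΔS − 1.42 P_X = 2592 − 646.1 = 1945 kg O₂/d.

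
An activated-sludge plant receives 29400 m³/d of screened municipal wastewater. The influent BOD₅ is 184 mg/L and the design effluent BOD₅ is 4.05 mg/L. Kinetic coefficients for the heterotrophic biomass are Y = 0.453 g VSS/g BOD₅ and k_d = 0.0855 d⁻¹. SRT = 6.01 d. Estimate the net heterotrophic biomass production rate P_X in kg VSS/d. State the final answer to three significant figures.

The observed yield is Y_obs = Y/(1 + k_d·θ_c) = 0.453 / (1 + 0.0855 × 6.01) = 0.453 / 1.514 = 0.2992 g VSS per g BOD₅ removed.
ΔS = 184 − 4.05 = 179.9 mg/L, so the substrate removal rate is 29400 × 179.9/1000 = 5291 kg BOD₅/d.
Net biomass production P_X = Y_obs × Q·(S₀ − S) = 0.2992 × 5291 = 1583 kg VSS/d.

P_X ≈ 1580 kg VSS/d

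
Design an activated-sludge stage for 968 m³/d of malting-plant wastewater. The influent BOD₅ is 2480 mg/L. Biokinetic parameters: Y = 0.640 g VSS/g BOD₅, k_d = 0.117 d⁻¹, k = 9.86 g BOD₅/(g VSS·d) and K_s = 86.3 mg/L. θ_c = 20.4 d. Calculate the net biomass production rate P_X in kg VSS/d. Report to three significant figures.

P_X ≈ 453 kg VSS/d

From the Monod/SRT balance for a CMAS, S = K_s·(1+k_d θ_c)/[θ_c·(Y k − k_d) − 1] = 86.3 × (1 + 0.117 × 20.4) / [20.4 × (0.640 × 9.86 − 0.117) − 1] = 292.3 / 125.3 = 2.332 mg/L.
The observed yield is Y_obs = Y/(1 + k_d·θ_c) = 0.640 / (1 + 0.117 × 20.4) = 0.640 / 3.387 = 0.1890 g VSS per g BOD₅ removed.
Mass of BOD₅ removed per day: Q(S₀ − S) = 968 × 2478 g/m³ = 2398 kg/d.
Net biomass production P_X = Y_obs × Q·(S₀ − S) = 0.1890 × 2398 = 453.2 kg VSS/d.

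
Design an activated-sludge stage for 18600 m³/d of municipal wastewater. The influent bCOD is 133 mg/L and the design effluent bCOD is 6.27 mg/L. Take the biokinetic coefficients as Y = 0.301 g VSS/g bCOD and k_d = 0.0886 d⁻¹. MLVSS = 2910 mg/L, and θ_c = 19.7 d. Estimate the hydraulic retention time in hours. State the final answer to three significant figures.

Rearranging the biomass balance for a CMAS with decay, V = Y·Q·ΔS·θ_c / [X·(1+k_d θ_c)] = 0.301 × 18600 × (133 − 6.27) × 19.7 / [2910 × (1 + 0.0886 × 19.7)] = 1.4×10^7 / 7989 = 1750 m³.
HRT = V/Q = 1750 m³ / 18600 m³·d⁻¹ = 0.09406 d × 24 = 2.257 h.

τ ≈ 2.26 h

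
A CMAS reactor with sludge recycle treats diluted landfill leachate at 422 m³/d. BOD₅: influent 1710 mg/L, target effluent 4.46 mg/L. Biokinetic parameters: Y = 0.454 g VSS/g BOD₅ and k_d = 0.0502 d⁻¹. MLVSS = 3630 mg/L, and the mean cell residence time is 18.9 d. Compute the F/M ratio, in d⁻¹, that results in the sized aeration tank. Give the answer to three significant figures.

Rearranging the biomass balance for a CMAS with decay, V = Y·Q·ΔS·θ_c / [X·(1+k_d θ_c)] = 0.454 × 422 × (1710 − 4.46) × 18.9 / [3630 × (1 + 0.0502 × 18.9)] = 6.18×10^6 / 7074 = 873.0 m³.
F/M = applied load / biomass = Q·S₀/(V·X) = 422 × 1710 / (873.0 × 3630) = 0.2277 d⁻¹.

F/M ≈ 0.228 d⁻¹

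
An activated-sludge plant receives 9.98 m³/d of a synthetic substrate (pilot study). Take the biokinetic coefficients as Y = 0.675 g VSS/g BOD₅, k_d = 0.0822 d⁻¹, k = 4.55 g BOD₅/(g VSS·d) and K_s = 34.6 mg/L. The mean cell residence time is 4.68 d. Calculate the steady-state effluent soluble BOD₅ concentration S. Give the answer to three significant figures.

For a completely mixed reactor with recycle the Lawrence–McCarty relation gives S = K_s·(1 + k_d·θ_c) / [θ_c·(Y·k − k_d) − 1] = 34.6 × (1 + 0.0822 × 4.68) / [4.68 × (0.675 × 4.55 − 0.0822) − 1] = 47.91 / 12.99 = 3.689 mg/L.

S ≈ 3.69 mg/L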